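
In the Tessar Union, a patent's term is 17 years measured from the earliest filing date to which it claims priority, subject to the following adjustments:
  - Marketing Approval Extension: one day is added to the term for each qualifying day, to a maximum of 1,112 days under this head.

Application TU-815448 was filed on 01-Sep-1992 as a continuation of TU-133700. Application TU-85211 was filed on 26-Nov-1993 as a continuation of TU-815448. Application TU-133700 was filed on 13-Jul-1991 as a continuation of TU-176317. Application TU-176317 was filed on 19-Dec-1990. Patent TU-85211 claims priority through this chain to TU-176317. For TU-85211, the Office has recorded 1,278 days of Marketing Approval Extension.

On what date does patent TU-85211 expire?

Earliest priority filing: 19 December 1990.
Base term: 19 December 1990 + 17 years → 19 December 2007.
Marketing Approval Extension: 1278 days claimed exceeds the 1112-day cap, so +1112 days → 4 January 2011.

2011-01-04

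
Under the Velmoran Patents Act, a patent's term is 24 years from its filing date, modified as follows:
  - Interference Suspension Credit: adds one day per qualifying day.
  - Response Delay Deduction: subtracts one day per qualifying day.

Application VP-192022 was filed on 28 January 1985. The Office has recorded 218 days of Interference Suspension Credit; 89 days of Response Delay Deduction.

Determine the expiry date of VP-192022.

Base term: filing date + 24 years → 28 January 2009.
Interference Suspension Credit: +218 days → 3 September 2009.
Response Delay Deduction: −89 days → 6 June 2009.

2009-06-06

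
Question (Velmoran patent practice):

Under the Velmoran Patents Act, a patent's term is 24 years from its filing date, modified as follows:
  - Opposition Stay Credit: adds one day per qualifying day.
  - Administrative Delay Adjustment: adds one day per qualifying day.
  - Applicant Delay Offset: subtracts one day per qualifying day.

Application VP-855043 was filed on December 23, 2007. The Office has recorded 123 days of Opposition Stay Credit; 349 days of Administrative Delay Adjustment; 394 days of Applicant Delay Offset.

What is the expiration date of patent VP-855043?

Base term: filing date + 24 years → 23 December 2031.
Opposition Stay Credit: +123 days → 24 April 2032.
Administrative Delay Adjustment: +349 days → 8 April 2033.
Applicant Delay Offset: −394 days → 10 March 2032.

March 10, 2032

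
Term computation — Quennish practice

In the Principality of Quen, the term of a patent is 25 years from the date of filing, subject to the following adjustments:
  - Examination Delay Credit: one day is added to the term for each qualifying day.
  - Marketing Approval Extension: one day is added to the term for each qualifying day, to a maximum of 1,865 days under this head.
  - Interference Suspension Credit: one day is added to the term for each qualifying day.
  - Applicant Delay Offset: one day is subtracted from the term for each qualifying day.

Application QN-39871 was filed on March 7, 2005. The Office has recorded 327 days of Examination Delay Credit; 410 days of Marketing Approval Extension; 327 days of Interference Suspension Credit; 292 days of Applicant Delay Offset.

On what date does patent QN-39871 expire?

2032-04-17

Base term: filing date + 25 years → 7 March 2030.
Examination Delay Credit: +327 days → 28 January 2031.
Marketing Approval Extension: 410 days (within the 1865-day cap) → +410 days → 13 March 2032.
Interference Suspension Credit: +327 days → 3 February 2033.
Applicant Delay Offset: −292 days → 17 April 2032.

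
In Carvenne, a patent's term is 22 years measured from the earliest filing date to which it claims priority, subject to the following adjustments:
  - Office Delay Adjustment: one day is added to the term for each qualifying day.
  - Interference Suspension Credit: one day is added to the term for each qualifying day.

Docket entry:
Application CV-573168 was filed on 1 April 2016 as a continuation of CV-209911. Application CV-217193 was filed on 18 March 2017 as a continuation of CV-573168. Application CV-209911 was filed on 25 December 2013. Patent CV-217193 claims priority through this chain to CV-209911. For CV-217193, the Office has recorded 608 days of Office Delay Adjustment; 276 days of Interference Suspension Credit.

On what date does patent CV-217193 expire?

May 27, 2038

Earliest priority filing: 25 December 2013.
Base term: 25 December 2013 + 22 years → 25 December 2035.
Office Delay Adjustment: +608 days → 24 August 2037.
Interference Suspension Credit: +276 days → 27 May 2038.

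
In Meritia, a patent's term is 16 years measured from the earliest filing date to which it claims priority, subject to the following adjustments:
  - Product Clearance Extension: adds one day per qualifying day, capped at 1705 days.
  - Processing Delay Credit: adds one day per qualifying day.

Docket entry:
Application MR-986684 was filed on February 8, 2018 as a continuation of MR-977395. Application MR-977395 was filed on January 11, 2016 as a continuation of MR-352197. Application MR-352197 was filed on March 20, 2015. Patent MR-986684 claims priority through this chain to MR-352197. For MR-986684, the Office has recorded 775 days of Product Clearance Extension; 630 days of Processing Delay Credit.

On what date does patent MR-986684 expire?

Earliest priority filing: 20 March 2015.
Base term: 20 March 2015 + 16 years → 20 March 2031.
Product Clearance Extension: 775 days (within the 1705-day cap) → +775 days → 3 May 2033.
Processing Delay Credit: +630 days → 23 January 2035.

2035-01-23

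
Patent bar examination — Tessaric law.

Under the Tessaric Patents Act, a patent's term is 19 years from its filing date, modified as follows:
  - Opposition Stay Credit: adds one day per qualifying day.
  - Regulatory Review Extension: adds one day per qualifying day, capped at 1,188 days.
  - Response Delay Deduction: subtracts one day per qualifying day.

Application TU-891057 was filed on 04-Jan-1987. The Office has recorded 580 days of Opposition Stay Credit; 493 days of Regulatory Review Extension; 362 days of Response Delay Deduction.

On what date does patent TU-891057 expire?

2007-12-16

Base term: filing date + 19 years → 4 January 2006.
Opposition Stay Credit: +580 days → 7 August 2007.
Regulatory Review Extension: 493 days (within the 1188-day cap) → +493 days → 12 December 2008.
Response Delay Deduction: −362 days → 16 December 2007.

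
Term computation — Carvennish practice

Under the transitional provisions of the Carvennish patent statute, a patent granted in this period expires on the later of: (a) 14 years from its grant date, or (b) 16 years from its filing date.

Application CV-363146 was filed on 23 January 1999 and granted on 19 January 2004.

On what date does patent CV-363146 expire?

January 19, 2018

(a) grant + 14 years → 19 January 2018.
(b) filing + 16 years → 23 January 2015.
Later of the two: 19 January 2018.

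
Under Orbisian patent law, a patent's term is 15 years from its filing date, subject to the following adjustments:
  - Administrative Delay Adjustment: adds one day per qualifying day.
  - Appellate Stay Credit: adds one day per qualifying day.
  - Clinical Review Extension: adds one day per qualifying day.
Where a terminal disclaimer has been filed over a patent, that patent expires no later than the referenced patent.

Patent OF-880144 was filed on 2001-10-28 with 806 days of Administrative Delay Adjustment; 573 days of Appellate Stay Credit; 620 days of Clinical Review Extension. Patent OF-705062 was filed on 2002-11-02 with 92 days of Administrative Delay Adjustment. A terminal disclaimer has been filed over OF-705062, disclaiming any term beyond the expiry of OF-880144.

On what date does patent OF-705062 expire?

2018-02-02

Natural term of OF-705062:
  Base: filing + 15 years → 2 November 2017.
  Administrative Delay Adjustment: +92 days → 2 February 2018.
Expiry of referenced patent OF-880144:
  Base: filing + 15 years → 28 October 2016.
  Administrative Delay Adjustment: +806 days → 12 January 2019.
  Appellate Stay Credit: +573 days → 7 August 2020.
  Clinical Review Extension: +620 days → 19 April 2022.
Terminal disclaimer: OF-705062 expires on the earlier of 2 February 2018 and 19 April 2022.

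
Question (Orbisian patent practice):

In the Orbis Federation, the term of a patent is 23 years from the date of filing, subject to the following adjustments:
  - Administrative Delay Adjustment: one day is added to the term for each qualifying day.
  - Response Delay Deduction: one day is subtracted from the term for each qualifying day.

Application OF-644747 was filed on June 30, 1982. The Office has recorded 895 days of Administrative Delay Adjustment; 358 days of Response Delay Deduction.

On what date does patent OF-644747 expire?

Base term: filing date + 23 years → 30 June 2005.
Administrative Delay Adjustment: +895 days → 12 December 2007.
Response Delay Deduction: −358 days → 19 December 2006.

2006-12-19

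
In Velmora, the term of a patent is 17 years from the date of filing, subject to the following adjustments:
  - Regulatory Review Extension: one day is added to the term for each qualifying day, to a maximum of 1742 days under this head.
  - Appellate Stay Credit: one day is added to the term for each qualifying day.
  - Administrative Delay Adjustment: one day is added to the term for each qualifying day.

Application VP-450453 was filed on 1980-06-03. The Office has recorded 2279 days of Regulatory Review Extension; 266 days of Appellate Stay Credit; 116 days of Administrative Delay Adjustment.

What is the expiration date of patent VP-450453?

Base term: filing date + 17 years → 3 June 1997.
Regulatory Review Extension: 2279 days claimed exceeds the 1742-day cap, so +1742 days → 11 March 2002.
Appellate Stay Credit: +266 days → 2 December 2002.
Administrative Delay Adjustment: +116 days → 28 March 2003.

March 28, 2003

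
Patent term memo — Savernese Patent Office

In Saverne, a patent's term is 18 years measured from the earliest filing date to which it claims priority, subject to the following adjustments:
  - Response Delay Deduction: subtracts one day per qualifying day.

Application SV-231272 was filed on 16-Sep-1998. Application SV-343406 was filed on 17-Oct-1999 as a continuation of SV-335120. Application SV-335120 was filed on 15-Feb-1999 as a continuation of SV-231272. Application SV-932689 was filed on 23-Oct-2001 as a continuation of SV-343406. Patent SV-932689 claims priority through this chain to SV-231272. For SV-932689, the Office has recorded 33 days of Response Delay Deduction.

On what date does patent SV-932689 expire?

2016-08-14

Earliest priority filing: 16 September 1998.
Base term: 16 September 1998 + 18 years → 16 September 2016.
Response Delay Deduction: −33 days → 14 August 2016.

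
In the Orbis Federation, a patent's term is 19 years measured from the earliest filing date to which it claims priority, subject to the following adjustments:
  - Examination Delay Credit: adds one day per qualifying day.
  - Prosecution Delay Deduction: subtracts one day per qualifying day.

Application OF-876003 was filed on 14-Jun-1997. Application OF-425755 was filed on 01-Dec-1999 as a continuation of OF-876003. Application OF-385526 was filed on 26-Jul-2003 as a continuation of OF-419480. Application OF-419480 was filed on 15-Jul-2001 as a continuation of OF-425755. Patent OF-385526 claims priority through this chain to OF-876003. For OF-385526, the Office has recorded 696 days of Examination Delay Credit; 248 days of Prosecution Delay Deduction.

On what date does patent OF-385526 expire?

Earliest priority filing: 14 June 1997.
Base term: 14 June 1997 + 19 years → 14 June 2016.
Examination Delay Credit: +696 days → 11 May 2018.
Prosecution Delay Deduction: −248 days → 5 September 2017.

2017-09-05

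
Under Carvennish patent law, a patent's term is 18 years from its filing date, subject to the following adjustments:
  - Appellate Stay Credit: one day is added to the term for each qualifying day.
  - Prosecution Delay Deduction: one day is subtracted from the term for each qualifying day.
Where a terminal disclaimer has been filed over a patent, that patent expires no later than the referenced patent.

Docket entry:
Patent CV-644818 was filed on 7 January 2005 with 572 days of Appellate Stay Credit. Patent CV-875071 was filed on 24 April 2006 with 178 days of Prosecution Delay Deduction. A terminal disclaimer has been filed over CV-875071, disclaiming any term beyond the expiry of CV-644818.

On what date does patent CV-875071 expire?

2023-10-29

Natural term of CV-875071:
  Base: filing + 18 years → 24 April 2024.
  Prosecution Delay Deduction: −178 days → 29 October 2023.
Expiry of referenced patent CV-644818:
  Base: filing + 18 years → 7 January 2023.
  Appellate Stay Credit: +572 days → 1 August 2024.
Terminal disclaimer: CV-875071 expires on the earlier of 29 October 2023 and 1 August 2024.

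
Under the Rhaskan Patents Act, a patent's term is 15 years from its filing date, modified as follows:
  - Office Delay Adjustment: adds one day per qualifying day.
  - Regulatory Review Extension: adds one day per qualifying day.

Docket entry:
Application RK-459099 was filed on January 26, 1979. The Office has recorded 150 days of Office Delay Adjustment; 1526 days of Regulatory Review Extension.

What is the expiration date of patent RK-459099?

Base term: filing date + 15 years → 26 January 1994.
Office Delay Adjustment: +150 days → 25 June 1994.
Regulatory Review Extension: +1526 days → 29 August 1998.

August 29, 1998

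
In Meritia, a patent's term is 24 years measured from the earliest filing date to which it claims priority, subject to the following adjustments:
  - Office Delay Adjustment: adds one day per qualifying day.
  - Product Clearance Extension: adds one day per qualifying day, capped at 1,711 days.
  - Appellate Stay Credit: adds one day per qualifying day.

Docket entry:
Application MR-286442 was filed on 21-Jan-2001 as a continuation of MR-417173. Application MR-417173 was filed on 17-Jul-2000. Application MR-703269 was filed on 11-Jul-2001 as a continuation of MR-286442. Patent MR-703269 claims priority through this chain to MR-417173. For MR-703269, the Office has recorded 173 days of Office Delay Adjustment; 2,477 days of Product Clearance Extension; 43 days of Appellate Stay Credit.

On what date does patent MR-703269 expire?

2029-10-26

Earliest priority filing: 17 July 2000.
Base term: 17 July 2000 + 24 years → 17 July 2024.
Office Delay Adjustment: +173 days → 6 January 2025.
Product Clearance Extension: 2477 days claimed exceeds the 1711-day cap, so +1711 days → 13 September 2029.
Appellate Stay Credit: +43 days → 26 October 2029.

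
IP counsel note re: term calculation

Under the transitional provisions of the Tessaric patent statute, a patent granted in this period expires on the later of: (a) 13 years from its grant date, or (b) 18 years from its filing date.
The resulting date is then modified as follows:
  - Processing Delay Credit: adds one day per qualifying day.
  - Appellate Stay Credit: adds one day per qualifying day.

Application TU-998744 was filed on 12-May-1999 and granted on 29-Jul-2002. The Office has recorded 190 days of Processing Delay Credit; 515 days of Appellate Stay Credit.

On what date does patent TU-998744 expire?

(a) grant + 13 years → 29 July 2015.
(b) filing + 18 years → 12 May 2017.
Later of the two: 12 May 2017.
Processing Delay Credit: +190 days → 18 November 2017.
Appellate Stay Credit: +515 days → 17 April 2019.

April 17, 2019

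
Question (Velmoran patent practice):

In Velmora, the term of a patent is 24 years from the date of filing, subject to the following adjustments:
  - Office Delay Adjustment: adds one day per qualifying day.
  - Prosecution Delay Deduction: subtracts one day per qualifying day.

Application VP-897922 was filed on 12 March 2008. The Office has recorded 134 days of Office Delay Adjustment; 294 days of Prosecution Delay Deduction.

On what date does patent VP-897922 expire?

October 4, 2031

Base term: filing date + 24 years → 12 March 2032.
Office Delay Adjustment: +134 days → 24 July 2032.
Prosecution Delay Deduction: −294 days → 4 October 2031.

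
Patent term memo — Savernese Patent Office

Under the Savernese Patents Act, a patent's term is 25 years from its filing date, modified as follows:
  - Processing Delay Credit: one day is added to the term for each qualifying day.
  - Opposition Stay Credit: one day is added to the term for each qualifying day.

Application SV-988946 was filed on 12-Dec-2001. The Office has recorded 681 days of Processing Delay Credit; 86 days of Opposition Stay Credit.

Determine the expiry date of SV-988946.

Base term: filing date + 25 years → 12 December 2026.
Processing Delay Credit: +681 days → 23 October 2028.
Opposition Stay Credit: +86 days → 17 January 2029.

2029-01-17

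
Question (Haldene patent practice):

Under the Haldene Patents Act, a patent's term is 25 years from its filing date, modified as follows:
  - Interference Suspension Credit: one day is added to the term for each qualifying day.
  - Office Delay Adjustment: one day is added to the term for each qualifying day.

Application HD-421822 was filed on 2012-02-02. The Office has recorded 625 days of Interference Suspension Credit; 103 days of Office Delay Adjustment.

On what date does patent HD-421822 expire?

Base term: filing date + 25 years → 2 February 2037.
Interference Suspension Credit: +625 days → 20 October 2038.
Office Delay Adjustment: +103 days → 31 January 2039.

January 31, 2039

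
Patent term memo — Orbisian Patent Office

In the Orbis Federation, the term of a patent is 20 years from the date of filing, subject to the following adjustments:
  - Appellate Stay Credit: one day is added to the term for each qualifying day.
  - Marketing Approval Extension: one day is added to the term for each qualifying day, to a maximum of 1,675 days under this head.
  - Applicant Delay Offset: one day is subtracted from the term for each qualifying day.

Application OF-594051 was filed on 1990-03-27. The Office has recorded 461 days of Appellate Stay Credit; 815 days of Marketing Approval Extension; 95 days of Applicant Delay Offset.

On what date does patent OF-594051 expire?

2013-06-20

Base term: filing date + 20 years → 27 March 2010.
Appellate Stay Credit: +461 days → 1 July 2011.
Marketing Approval Extension: 815 days (within the 1675-day cap) → +815 days → 23 September 2013.
Applicant Delay Offset: −95 days → 20 June 2013.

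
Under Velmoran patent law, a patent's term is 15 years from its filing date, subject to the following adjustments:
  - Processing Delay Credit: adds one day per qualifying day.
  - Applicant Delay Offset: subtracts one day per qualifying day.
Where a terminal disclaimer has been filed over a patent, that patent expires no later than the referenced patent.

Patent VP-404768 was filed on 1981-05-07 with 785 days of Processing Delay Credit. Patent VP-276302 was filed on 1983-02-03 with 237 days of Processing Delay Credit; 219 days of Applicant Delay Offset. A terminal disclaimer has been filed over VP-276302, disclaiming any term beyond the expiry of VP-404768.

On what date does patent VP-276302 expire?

1998-02-21

Natural term of VP-276302:
  Base: filing + 15 years → 3 February 1998.
  Processing Delay Credit: +237 days → 28 September 1998.
  Applicant Delay Offset: −219 days → 21 February 1998.
Expiry of referenced patent VP-404768:
  Base: filing + 15 years → 7 May 1996.
  Processing Delay Credit: +785 days → 1 July 1998.
Terminal disclaimer: VP-276302 expires on the earlier of 21 February 1998 and 1 July 1998.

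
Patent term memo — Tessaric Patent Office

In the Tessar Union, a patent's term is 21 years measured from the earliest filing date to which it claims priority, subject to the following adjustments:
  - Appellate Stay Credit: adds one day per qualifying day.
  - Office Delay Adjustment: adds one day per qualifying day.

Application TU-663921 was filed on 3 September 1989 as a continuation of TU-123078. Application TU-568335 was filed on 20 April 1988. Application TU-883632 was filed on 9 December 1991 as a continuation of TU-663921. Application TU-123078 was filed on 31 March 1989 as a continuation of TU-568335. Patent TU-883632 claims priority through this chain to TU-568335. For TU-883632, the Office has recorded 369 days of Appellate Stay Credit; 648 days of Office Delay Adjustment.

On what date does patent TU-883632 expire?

February 1, 2012

Earliest priority filing: 20 April 1988.
Base term: 20 April 1988 + 21 years → 20 April 2009.
Appellate Stay Credit: +369 days → 24 April 2010.
Office Delay Adjustment: +648 days → 1 February 2012.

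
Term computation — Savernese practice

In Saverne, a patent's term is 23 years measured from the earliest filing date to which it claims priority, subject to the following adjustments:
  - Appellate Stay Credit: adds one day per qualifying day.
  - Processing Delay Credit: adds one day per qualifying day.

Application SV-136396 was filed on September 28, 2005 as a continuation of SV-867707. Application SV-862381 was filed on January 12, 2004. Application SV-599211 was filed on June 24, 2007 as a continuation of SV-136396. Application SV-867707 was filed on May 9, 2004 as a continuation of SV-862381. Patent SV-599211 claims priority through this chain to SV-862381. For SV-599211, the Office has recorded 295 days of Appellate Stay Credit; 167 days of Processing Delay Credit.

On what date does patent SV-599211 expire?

Earliest priority filing: 12 January 2004.
Base term: 12 January 2004 + 23 years → 12 January 2027.
Appellate Stay Credit: +295 days → 3 November 2027.
Processing Delay Credit: +167 days → 18 April 2028.

2028-04-18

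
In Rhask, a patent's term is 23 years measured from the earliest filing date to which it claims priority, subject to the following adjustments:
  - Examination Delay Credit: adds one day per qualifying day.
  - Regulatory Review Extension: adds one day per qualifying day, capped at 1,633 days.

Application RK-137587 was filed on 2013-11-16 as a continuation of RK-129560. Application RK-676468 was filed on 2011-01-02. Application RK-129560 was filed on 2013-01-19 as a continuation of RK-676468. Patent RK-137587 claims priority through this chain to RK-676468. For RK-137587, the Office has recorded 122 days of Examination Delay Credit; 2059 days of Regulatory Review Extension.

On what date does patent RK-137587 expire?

Earliest priority filing: 2 January 2011.
Base term: 2 January 2011 + 23 years → 2 January 2034.
Examination Delay Credit: +122 days → 4 May 2034.
Regulatory Review Extension: 2059 days claimed exceeds the 1633-day cap, so +1633 days → 23 October 2038.

October 23, 2038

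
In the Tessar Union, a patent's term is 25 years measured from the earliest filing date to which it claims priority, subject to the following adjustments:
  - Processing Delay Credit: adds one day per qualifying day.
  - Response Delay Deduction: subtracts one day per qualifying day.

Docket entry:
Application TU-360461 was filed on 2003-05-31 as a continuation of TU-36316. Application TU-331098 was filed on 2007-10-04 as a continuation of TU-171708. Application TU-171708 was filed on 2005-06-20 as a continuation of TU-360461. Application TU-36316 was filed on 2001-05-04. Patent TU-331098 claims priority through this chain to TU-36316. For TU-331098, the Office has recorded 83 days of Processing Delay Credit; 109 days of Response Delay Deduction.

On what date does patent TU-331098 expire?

April 8, 2026

Earliest priority filing: 4 May 2001.
Base term: 4 May 2001 + 25 years → 4 May 2026.
Processing Delay Credit: +83 days → 26 July 2026.
Response Delay Deduction: −109 days → 8 April 2026.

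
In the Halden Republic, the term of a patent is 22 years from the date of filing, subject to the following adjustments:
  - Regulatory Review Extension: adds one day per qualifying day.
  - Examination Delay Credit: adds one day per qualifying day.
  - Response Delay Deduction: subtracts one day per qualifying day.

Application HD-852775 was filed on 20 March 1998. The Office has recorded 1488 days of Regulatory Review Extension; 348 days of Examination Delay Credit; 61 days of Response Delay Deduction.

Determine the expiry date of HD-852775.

January 28, 2025

Base term: filing date + 22 years → 20 March 2020.
Regulatory Review Extension: +1488 days → 16 April 2024.
Examination Delay Credit: +348 days → 30 March 2025.
Response Delay Deduction: −61 days → 28 January 2025.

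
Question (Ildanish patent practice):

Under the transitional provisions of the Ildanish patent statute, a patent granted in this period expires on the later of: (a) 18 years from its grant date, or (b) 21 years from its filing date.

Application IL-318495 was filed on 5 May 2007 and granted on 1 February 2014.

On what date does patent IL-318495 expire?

(a) grant + 18 years → 1 February 2032.
(b) filing + 21 years → 5 May 2028.
Later of the two: 1 February 2032.

February 1, 2032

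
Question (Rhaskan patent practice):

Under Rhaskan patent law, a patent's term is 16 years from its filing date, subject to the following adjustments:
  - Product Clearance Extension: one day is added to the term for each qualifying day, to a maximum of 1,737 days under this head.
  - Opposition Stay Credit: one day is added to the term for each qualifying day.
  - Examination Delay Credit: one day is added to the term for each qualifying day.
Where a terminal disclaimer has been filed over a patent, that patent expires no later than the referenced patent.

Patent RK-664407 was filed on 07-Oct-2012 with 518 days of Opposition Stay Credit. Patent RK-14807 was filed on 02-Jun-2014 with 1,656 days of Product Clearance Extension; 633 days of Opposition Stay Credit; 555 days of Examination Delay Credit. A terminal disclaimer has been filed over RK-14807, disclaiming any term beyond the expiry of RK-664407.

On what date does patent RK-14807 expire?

March 9, 2030

Natural term of RK-14807:
  Base: filing + 16 years → 2 June 2030.
  Product Clearance Extension: 1656 days (within the 1737-day cap) → +1656 days → 14 December 2034.
  Opposition Stay Credit: +633 days → 7 September 2036.
  Examination Delay Credit: +555 days → 16 March 2038.
Expiry of referenced patent RK-664407:
  Base: filing + 16 years → 7 October 2028.
  Opposition Stay Credit: +518 days → 9 March 2030.
Terminal disclaimer: RK-14807 expires on the earlier of 16 March 2038 and 9 March 2030.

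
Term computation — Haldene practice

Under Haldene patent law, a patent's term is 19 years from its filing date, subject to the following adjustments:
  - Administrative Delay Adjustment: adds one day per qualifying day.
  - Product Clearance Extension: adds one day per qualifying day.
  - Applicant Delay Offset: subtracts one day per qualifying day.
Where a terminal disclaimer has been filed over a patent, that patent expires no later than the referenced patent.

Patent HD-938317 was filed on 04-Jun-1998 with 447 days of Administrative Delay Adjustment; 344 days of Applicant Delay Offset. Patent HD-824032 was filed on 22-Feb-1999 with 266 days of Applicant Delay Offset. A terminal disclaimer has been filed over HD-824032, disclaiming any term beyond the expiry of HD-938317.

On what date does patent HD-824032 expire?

2017-06-01

Natural term of HD-824032:
  Base: filing + 19 years → 22 February 2018.
  Applicant Delay Offset: −266 days → 1 June 2017.
Expiry of referenced patent HD-938317:
  Base: filing + 19 years → 4 June 2017.
  Administrative Delay Adjustment: +447 days → 25 August 2018.
  Applicant Delay Offset: −344 days → 15 September 2017.
Terminal disclaimer: HD-824032 expires on the earlier of 1 June 2017 and 15 September 2017.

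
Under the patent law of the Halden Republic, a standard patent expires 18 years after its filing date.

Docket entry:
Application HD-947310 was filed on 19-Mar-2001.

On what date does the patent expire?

Filing date + 18 years → 19 March 2019.

2019-03-19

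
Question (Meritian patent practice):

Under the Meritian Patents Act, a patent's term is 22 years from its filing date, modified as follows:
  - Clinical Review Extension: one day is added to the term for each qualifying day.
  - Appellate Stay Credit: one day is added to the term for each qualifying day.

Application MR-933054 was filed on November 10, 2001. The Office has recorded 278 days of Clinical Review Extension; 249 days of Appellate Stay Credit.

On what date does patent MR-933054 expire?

Base term: filing date + 22 years → 10 November 2023.
Clinical Review Extension: +278 days → 14 August 2024.
Appellate Stay Credit: +249 days → 20 April 2025.

2025-04-20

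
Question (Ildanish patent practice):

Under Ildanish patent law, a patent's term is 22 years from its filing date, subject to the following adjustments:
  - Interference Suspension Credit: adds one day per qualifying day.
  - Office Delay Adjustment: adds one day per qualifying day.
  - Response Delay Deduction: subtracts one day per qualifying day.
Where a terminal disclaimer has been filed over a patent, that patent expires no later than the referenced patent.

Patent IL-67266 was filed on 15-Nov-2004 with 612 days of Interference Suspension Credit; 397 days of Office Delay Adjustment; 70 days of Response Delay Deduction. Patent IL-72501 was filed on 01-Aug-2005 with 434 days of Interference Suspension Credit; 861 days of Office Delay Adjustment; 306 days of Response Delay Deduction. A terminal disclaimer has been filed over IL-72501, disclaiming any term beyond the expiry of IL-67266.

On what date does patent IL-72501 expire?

Natural term of IL-72501:
  Base: filing + 22 years → 1 August 2027.
  Interference Suspension Credit: +434 days → 8 October 2028.
  Office Delay Adjustment: +861 days → 16 February 2031.
  Response Delay Deduction: −306 days → 16 April 2030.
Expiry of referenced patent IL-67266:
  Base: filing + 22 years → 15 November 2026.
  Interference Suspension Credit: +612 days → 19 July 2028.
  Office Delay Adjustment: +397 days → 20 August 2029.
  Response Delay Deduction: −70 days → 11 June 2029.
Terminal disclaimer: IL-72501 expires on the earlier of 16 April 2030 and 11 June 2029.

June 11, 2029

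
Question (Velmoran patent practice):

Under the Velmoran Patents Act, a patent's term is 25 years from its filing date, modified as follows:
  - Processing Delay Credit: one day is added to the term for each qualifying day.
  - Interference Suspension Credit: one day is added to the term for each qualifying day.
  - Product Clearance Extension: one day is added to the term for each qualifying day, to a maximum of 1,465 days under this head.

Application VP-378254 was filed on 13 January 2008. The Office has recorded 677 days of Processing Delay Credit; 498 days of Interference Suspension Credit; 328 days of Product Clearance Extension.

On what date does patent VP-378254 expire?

Base term: filing date + 25 years → 13 January 2033.
Processing Delay Credit: +677 days → 21 November 2034.
Interference Suspension Credit: +498 days → 2 April 2036.
Product Clearance Extension: 328 days (within the 1465-day cap) → +328 days → 24 February 2037.

2037-02-24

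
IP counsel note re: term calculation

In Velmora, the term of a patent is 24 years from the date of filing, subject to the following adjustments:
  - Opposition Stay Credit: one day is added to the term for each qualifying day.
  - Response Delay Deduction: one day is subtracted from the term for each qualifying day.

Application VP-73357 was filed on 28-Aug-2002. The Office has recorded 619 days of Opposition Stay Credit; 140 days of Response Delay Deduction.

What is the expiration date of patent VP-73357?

Base term: filing date + 24 years → 28 August 2026.
Opposition Stay Credit: +619 days → 8 May 2028.
Response Delay Deduction: −140 days → 20 December 2027.

December 20, 2027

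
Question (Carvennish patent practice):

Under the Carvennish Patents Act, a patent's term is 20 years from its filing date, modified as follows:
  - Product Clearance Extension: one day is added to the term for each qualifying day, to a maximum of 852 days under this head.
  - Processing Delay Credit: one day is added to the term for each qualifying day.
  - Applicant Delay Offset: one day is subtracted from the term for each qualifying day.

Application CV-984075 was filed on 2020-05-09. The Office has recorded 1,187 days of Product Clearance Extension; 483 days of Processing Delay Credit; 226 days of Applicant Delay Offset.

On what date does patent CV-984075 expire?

Base term: filing date + 20 years → 9 May 2040.
Product Clearance Extension: 1187 days claimed exceeds the 852-day cap, so +852 days → 8 September 2042.
Processing Delay Credit: +483 days → 4 January 2044.
Applicant Delay Offset: −226 days → 23 May 2043.

May 23, 2043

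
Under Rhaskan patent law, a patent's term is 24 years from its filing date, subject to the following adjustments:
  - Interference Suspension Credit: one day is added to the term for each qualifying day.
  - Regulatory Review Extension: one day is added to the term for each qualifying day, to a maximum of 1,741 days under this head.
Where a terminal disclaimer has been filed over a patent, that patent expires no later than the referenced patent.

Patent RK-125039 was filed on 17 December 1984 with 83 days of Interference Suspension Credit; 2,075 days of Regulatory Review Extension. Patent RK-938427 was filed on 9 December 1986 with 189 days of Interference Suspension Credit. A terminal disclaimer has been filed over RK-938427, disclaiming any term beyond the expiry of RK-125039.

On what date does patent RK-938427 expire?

Natural term of RK-938427:
  Base: filing + 24 years → 9 December 2010.
  Interference Suspension Credit: +189 days → 16 June 2011.
Expiry of referenced patent RK-125039:
  Base: filing + 24 years → 17 December 2008.
  Interference Suspension Credit: +83 days → 10 March 2009.
  Regulatory Review Extension: 2075 days claimed exceeds the 1741-day cap, so +1741 days → 15 December 2013.
Terminal disclaimer: RK-938427 expires on the earlier of 16 June 2011 and 15 December 2013.

June 16, 2011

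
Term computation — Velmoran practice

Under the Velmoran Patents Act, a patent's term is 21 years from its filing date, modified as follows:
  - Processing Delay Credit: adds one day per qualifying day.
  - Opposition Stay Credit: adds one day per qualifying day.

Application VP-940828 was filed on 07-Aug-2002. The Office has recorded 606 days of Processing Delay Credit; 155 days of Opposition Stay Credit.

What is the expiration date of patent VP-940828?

2025-09-06

Base term: filing date + 21 years → 7 August 2023.
Processing Delay Credit: +606 days → 4 April 2025.
Opposition Stay Credit: +155 days → 6 September 2025.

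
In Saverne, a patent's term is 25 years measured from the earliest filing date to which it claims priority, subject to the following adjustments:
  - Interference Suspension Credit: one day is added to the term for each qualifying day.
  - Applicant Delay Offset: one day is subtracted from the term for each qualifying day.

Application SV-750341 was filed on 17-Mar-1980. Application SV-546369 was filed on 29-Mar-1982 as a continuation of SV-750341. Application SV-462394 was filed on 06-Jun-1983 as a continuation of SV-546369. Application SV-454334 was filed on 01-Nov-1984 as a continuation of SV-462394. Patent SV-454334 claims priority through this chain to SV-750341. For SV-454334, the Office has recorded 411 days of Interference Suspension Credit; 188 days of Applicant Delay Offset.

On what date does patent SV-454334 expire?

Earliest priority filing: 17 March 1980.
Base term: 17 March 1980 + 25 years → 17 March 2005.
Interference Suspension Credit: +411 days → 2 May 2006.
Applicant Delay Offset: −188 days → 26 October 2005.

2005-10-26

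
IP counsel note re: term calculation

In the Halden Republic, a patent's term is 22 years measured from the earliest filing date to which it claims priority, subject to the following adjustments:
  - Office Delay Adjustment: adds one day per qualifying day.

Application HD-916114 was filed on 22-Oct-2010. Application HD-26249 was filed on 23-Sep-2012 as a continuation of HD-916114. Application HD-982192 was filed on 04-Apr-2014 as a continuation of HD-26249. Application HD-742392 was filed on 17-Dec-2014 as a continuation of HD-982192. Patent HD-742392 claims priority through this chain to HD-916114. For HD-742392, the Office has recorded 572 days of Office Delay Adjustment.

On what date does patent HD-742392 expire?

Earliest priority filing: 22 October 2010.
Base term: 22 October 2010 + 22 years → 22 October 2032.
Office Delay Adjustment: +572 days → 17 May 2034.

2034-05-17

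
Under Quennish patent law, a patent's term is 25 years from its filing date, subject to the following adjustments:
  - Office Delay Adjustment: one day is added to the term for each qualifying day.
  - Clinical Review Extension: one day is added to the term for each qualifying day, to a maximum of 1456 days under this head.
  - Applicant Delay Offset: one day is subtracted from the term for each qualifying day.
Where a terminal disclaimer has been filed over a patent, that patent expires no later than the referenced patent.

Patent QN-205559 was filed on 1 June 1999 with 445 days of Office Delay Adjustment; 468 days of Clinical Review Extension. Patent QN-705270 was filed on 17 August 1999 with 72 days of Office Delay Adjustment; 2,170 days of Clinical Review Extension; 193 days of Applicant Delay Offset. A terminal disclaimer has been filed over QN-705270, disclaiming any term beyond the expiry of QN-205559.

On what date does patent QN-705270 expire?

Natural term of QN-705270:
  Base: filing + 25 years → 17 August 2024.
  Office Delay Adjustment: +72 days → 28 October 2024.
  Clinical Review Extension: 2170 days claimed exceeds the 1456-day cap, so +1456 days → 23 October 2028.
  Applicant Delay Offset: −193 days → 13 April 2028.
Expiry of referenced patent QN-205559:
  Base: filing + 25 years → 1 June 2024.
  Office Delay Adjustment: +445 days → 20 August 2025.
  Clinical Review Extension: 468 days (within the 1456-day cap) → +468 days → 1 December 2026.
Terminal disclaimer: QN-705270 expires on the earlier of 13 April 2028 and 1 December 2026.

December 1, 2026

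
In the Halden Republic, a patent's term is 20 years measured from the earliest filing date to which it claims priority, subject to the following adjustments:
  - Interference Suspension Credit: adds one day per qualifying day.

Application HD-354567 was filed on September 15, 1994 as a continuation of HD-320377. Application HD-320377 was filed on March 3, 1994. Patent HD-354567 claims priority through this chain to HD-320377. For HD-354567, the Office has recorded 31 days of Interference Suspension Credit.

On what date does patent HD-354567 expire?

2014-04-03

Earliest priority filing: 3 March 1994.
Base term: 3 March 1994 + 20 years → 3 March 2014.
Interference Suspension Credit: +31 days → 3 April 2014.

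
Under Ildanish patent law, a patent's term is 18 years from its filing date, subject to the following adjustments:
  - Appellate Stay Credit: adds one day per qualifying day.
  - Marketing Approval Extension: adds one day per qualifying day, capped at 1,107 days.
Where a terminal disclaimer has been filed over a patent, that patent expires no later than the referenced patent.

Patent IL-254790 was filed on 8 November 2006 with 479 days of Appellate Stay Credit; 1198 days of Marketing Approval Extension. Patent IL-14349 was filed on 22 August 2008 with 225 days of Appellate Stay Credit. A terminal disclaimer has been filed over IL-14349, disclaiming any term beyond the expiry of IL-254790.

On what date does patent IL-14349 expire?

Natural term of IL-14349:
  Base: filing + 18 years → 22 August 2026.
  Appellate Stay Credit: +225 days → 4 April 2027.
Expiry of referenced patent IL-254790:
  Base: filing + 18 years → 8 November 2024.
  Appellate Stay Credit: +479 days → 2 March 2026.
  Marketing Approval Extension: 1198 days claimed exceeds the 1107-day cap, so +1107 days → 13 March 2029.
Terminal disclaimer: IL-14349 expires on the earlier of 4 April 2027 and 13 March 2029.

April 4, 2027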